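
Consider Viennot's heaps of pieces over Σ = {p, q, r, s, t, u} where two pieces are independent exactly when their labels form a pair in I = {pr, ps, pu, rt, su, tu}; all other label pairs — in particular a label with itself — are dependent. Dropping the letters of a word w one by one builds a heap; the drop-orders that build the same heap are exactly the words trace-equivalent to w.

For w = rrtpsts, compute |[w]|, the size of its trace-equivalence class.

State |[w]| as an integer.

9

0(r) covers ∅
1(r) covers 0:r
2(t) covers ∅
3(p) covers 2:t
4(s) covers 1:r, 2:t
5(t) covers 3:p, 4:s
6(s) covers 5:t
floor of heap: 0:r, 2:t
completions by unplaced set U, small U first (add the entries for U minus each lowest piece of U):
  |U|=1: {6}:1
  |U|=2: {5,6}:1
  |U|=3: {3,5,6}:1  {4,5,6}:1
  |U|=4: {1,4,5,6}:1  {3,4,5,6}:2
  |U|=5: {0,1,4,5,6}:1  {1,3,4,5,6}:3  {2,3,4,5,6}:2
  start at 0(r): 5
  start at 2(t): 4
sum over floor = 9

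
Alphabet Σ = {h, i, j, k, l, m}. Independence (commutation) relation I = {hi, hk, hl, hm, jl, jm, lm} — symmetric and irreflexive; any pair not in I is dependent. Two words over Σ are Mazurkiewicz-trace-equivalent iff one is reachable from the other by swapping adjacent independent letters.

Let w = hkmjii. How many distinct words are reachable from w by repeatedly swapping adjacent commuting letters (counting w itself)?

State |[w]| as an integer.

#0=h has no predecessor
#1=k has no predecessor
#2=m depends on [1:k]
#3=j depends on [0:h, 1:k]
#4=i depends on [2:m, 3:j]
#5=i depends on [4:i]
sources: [0:h, 1:k]
N(rest) = Σ N(rest − s) over sources s of rest; N(one piece) = 1:
  size 1 → [5]=1
  size 2 → [4,5]=1
  size 3 → [2,4,5]=1  [3,4,5]=1
  size 4 → [0,3,4,5]=1  [2,3,4,5]=2
  first=0(h) contributes 2
  first=1(k) contributes 3
|[w]| = 5

5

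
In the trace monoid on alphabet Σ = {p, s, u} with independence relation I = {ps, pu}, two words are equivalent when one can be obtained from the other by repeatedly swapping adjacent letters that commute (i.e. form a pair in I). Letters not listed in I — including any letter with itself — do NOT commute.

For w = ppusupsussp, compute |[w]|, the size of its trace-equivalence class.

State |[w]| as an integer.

330

drop 0:p onto floor
drop 1:p onto {0:p}
drop 2:u onto floor
drop 3:s onto {2:u}
drop 4:u onto {3:s}
drop 5:p onto {1:p}
drop 6:s onto {4:u}
drop 7:u onto {6:s}
drop 8:s onto {7:u}
drop 9:s onto {8:s}
drop 10:p onto {5:p}
ground layer = {0:p, 2:u}
drop-orders for the pieces not yet dropped (sum over which currently-grounded one goes next):
  1 to go: {9} 1  {10} 1
  2 to go: {5,10} 1  {8,9} 1  {9,10} 2
  3 to go: {1,5,10} 1  {5,9,10} 3  {7,8,9} 1  {8,9,10} 3
  4 to go: {0,1,5,10} 1  {1,5,9,10} 4  {5,8,9,10} 6  {6,7,8,9} 1  {7,8,9,10} 4
  5 to go: {0,1,5,9,10} 5  {1,5,8,9,10} 10  {4,6,7,8,9} 1  {5,7,8,9,10} 10  {6,7,8,9,10} 5
  6 to go: {0,1,5,8,9,10} 15  {1,5,7,8,9,10} 20  {3,4,6,7,8,9} 1  {4,6,7,8,9,10} 6  {5,6,7,8,9,10} 15
  7 to go: {0,1,5,7,8,9,10} 35  {1,5,6,7,8,9,10} 35  {2,3,4,6,7,8,9} 1  {3,4,6,7,8,9,10} 7  {4,5,6,7,8,9,10} 21
  8 to go: {0,1,5,6,7,8,9,10} 70  {1,4,5,6,7,8,9,10} 56  {2,3,4,6,7,8,9,10} 8  {3,4,5,6,7,8,9,10} 28
  9 to go: {0,1,4,5,6,7,8,9,10} 126  {1,3,4,5,6,7,8,9,10} 84  {2,3,4,5,6,7,8,9,10} 36
  if 0:p drops first: 120 orders
  if 2:u drops first: 210 orders
heap linearizations: 330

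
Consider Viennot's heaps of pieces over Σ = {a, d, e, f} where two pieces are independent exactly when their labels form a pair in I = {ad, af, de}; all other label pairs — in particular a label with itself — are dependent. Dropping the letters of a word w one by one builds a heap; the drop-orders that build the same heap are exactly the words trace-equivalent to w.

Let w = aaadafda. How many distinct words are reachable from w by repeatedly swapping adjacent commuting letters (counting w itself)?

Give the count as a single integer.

56

#0=a has no predecessor
#1=a depends on [0:a]
#2=a depends on [1:a]
#3=d has no predecessor
#4=a depends on [2:a]
#5=f depends on [3:d]
#6=d depends on [5:f]
#7=a depends on [4:a]
sources: [0:a, 3:d]
N(rest) = Σ N(rest − s) over sources s of rest; N(one piece) = 1:
  size 1 → [6]=1  [7]=1
  size 2 → [4,7]=1  [5,6]=1  [6,7]=2
  size 3 → [2,4,7]=1  [3,5,6]=1  [4,6,7]=3  [5,6,7]=3
  size 4 → [1,2,4,7]=1  [2,4,6,7]=4  [3,5,6,7]=4  [4,5,6,7]=6
  size 5 → [0,1,2,4,7]=1  [1,2,4,6,7]=5  [2,4,5,6,7]=10  [3,4,5,6,7]=10
  size 6 → [0,1,2,4,6,7]=6  [1,2,4,5,6,7]=15  [2,3,4,5,6,7]=20
  first=0(a) contributes 35
  first=3(d) contributes 21
|[w]| = 56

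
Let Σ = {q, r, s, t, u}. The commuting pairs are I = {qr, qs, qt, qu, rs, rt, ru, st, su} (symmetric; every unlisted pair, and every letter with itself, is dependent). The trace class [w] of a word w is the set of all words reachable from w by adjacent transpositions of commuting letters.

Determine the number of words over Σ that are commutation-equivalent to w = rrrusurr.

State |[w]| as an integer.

drop 0:r onto floor
drop 1:r onto {0:r}
drop 2:r onto {1:r}
drop 3:u onto floor
drop 4:s onto floor
drop 5:u onto {3:u}
drop 6:r onto {2:r}
drop 7:r onto {6:r}
ground layer = {0:r, 3:u, 4:s}
drop-orders for the pieces not yet dropped (sum over which currently-grounded one goes next):
  1 to go: {4} 1  {5} 1  {7} 1
  2 to go: {3,5} 1  {4,5} 2  {4,7} 2  {5,7} 2  {6,7} 1
  3 to go: {2,6,7} 1  {3,4,5} 3  {3,5,7} 3  {4,5,7} 6  {4,6,7} 3  {5,6,7} 3
  4 to go: {1,2,6,7} 1  {2,4,6,7} 4  {2,5,6,7} 4  {3,4,5,7} 12  {3,5,6,7} 6  {4,5,6,7} 12
  5 to go: {0,1,2,6,7} 1  {1,2,4,6,7} 5  {1,2,5,6,7} 5  {2,3,5,6,7} 10  {2,4,5,6,7} 20  {3,4,5,6,7} 30
  6 to go: {0,1,2,4,6,7} 6  {0,1,2,5,6,7} 6  {1,2,3,5,6,7} 15  {1,2,4,5,6,7} 30  {2,3,4,5,6,7} 60
  if 0:r drops first: 105 orders
  if 3:u drops first: 42 orders
  if 4:s drops first: 21 orders
heap linearizations: 168

168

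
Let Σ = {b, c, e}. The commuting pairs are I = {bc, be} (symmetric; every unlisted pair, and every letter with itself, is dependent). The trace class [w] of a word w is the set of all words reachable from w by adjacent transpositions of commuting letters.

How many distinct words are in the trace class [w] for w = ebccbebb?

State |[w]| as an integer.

#0=e has no predecessor
#1=b has no predecessor
#2=c depends on [0:e]
#3=c depends on [2:c]
#4=b depends on [1:b]
#5=e depends on [3:c]
#6=b depends on [4:b]
#7=b depends on [6:b]
sources: [0:e, 1:b]
N(rest) = Σ N(rest − s) over sources s of rest; N(one piece) = 1:
  size 1 → [5]=1  [7]=1
  size 2 → [3,5]=1  [5,7]=2  [6,7]=1
  size 3 → [2,3,5]=1  [3,5,7]=3  [4,6,7]=1  [5,6,7]=3
  size 4 → [0,2,3,5]=1  [1,4,6,7]=1  [2,3,5,7]=4  [3,5,6,7]=6  [4,5,6,7]=4
  size 5 → [0,2,3,5,7]=5  [1,4,5,6,7]=5  [2,3,5,6,7]=10  [3,4,5,6,7]=10
  size 6 → [0,2,3,5,6,7]=15  [1,3,4,5,6,7]=15  [2,3,4,5,6,7]=20
  first=0(e) contributes 35
  first=1(b) contributes 35
|[w]| = 70

70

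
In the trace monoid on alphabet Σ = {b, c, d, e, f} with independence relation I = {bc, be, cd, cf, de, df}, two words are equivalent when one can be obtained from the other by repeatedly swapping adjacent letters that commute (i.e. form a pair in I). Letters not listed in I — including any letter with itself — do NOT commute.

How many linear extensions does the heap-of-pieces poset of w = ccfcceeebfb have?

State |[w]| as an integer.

#0=c has no predecessor
#1=c depends on [0:c]
#2=f has no predecessor
#3=c depends on [1:c]
#4=c depends on [3:c]
#5=e depends on [2:f, 4:c]
#6=e depends on [5:e]
#7=e depends on [6:e]
#8=b depends on [2:f]
#9=f depends on [7:e, 8:b]
#10=b depends on [9:f]
sources: [0:c, 2:f]
N(rest) = Σ N(rest − s) over sources s of rest; N(one piece) = 1:
  size 1 → [10]=1
  size 2 → [9,10]=1
  size 3 → [7,9,10]=1  [8,9,10]=1
  size 4 → [6,7,9,10]=1  [7,8,9,10]=2
  size 5 → [5,6,7,9,10]=1  [6,7,8,9,10]=3
  size 6 → [4,5,6,7,9,10]=1  [5,6,7,8,9,10]=4
  size 7 → [2,5,6,7,8,9,10]=4  [3,4,5,6,7,9,10]=1  [4,5,6,7,8,9,10]=5
  size 8 → [1,3,4,5,6,7,9,10]=1  [2,4,5,6,7,8,9,10]=9  [3,4,5,6,7,8,9,10]=6
  size 9 → [0,1,3,4,5,6,7,9,10]=1  [1,3,4,5,6,7,8,9,10]=7  [2,3,4,5,6,7,8,9,10]=15
  first=0(c) contributes 22
  first=2(f) contributes 8
|[w]| = 30

30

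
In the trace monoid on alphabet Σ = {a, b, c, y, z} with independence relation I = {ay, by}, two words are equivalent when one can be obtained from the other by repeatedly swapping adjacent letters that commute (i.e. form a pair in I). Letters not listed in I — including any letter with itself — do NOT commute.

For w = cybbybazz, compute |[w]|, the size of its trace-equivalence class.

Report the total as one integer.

piece 0:c — minimal
piece 1:y rests on {0:c}
piece 2:b rests on {0:c}
piece 3:b rests on {2:b}
piece 4:y rests on {1:y}
piece 5:b rests on {3:b}
piece 6:a rests on {5:b}
piece 7:z rests on {4:y, 6:a}
piece 8:z rests on {7:z}
minimal pieces: {0:c}
ways to finish when only these pieces remain (= sum over removing one remaining piece with nothing left below it):
  1 left: {8}→1
  2 left: {7,8}→1
  3 left: {4,7,8}→1  {6,7,8}→1
  4 left: {1,4,7,8}→1  {4,6,7,8}→2  {5,6,7,8}→1
  5 left: {1,4,6,7,8}→3  {3,5,6,7,8}→1  {4,5,6,7,8}→3
  6 left: {1,4,5,6,7,8}→6  {2,3,5,6,7,8}→1  {3,4,5,6,7,8}→4
  7 left: {1,3,4,5,6,7,8}→10  {2,3,4,5,6,7,8}→5
  placing 0:c first → 15 extensions

15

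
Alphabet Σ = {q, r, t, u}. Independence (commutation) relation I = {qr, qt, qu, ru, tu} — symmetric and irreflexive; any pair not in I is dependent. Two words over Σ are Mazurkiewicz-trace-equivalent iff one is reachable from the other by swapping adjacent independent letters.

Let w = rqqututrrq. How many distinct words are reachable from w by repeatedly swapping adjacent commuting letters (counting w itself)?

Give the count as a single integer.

drop 0:r onto floor
drop 1:q onto floor
drop 2:q onto {1:q}
drop 3:u onto floor
drop 4:t onto {0:r}
drop 5:u onto {3:u}
drop 6:t onto {4:t}
drop 7:r onto {6:t}
drop 8:r onto {7:r}
drop 9:q onto {2:q}
ground layer = {0:r, 1:q, 3:u}
drop-orders for the pieces not yet dropped (sum over which currently-grounded one goes next):
  1 to go: {5} 1  {8} 1  {9} 1
  2 to go: {2,9} 1  {3,5} 1  {5,8} 2  {5,9} 2  {7,8} 1  {8,9} 2
  3 to go: {1,2,9} 1  {2,5,9} 3  {2,8,9} 3  {3,5,8} 3  {3,5,9} 3  {5,7,8} 3  {5,8,9} 6  {6,7,8} 1  {7,8,9} 3
  4 to go: {1,2,5,9} 4  {1,2,8,9} 4  {2,3,5,9} 6  {2,5,8,9} 12  {2,7,8,9} 6  {3,5,7,8} 6  {3,5,8,9} 12  {4,6,7,8} 1  {5,6,7,8} 4  {5,7,8,9} 12  {6,7,8,9} 4
  5 to go: {0,4,6,7,8} 1  {1,2,3,5,9} 10  {1,2,5,8,9} 20  {1,2,7,8,9} 10  {2,3,5,8,9} 30  {2,5,7,8,9} 30  {2,6,7,8,9} 10  {3,5,6,7,8} 10  {3,5,7,8,9} 30  {4,5,6,7,8} 5  {4,6,7,8,9} 5  {5,6,7,8,9} 20
  6 to go: {0,4,5,6,7,8} 6  {0,4,6,7,8,9} 6  {1,2,3,5,8,9} 60  {1,2,5,7,8,9} 60  {1,2,6,7,8,9} 20  {2,3,5,7,8,9} 90  {2,4,6,7,8,9} 15  {2,5,6,7,8,9} 60  {3,4,5,6,7,8} 15  {3,5,6,7,8,9} 60  {4,5,6,7,8,9} 30
  7 to go: {0,2,4,6,7,8,9} 21  {0,3,4,5,6,7,8} 21  {0,4,5,6,7,8,9} 42  {1,2,3,5,7,8,9} 210  {1,2,4,6,7,8,9} 35  {1,2,5,6,7,8,9} 140  {2,3,5,6,7,8,9} 210  {2,4,5,6,7,8,9} 105  {3,4,5,6,7,8,9} 105
  8 to go: {0,1,2,4,6,7,8,9} 56  {0,2,4,5,6,7,8,9} 168  {0,3,4,5,6,7,8,9} 168  {1,2,3,5,6,7,8,9} 560  {1,2,4,5,6,7,8,9} 280  {2,3,4,5,6,7,8,9} 420
  if 0:r drops first: 1260 orders
  if 1:q drops first: 756 orders
  if 3:u drops first: 504 orders
heap linearizations: 2520

2520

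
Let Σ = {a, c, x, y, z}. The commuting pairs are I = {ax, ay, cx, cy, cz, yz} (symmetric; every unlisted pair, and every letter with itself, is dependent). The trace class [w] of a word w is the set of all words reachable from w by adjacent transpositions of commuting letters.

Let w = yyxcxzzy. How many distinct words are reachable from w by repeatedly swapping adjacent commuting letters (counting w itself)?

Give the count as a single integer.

24

piece 0:y — minimal
piece 1:y rests on {0:y}
piece 2:x rests on {1:y}
piece 3:c — minimal
piece 4:x rests on {2:x}
piece 5:z rests on {4:x}
piece 6:z rests on {5:z}
piece 7:y rests on {4:x}
minimal pieces: {0:y, 3:c}
ways to finish when only these pieces remain (= sum over removing one remaining piece with nothing left below it):
  1 left: {3}→1  {6}→1  {7}→1
  2 left: {3,6}→2  {3,7}→2  {5,6}→1  {6,7}→2
  3 left: {3,5,6}→3  {3,6,7}→6  {5,6,7}→3
  4 left: {3,5,6,7}→12  {4,5,6,7}→3
  5 left: {2,4,5,6,7}→3  {3,4,5,6,7}→15
  6 left: {1,2,4,5,6,7}→3  {2,3,4,5,6,7}→18
  placing 0:y first → 21 extensions
  placing 3:c first → 3 extensions
total linear extensions = 24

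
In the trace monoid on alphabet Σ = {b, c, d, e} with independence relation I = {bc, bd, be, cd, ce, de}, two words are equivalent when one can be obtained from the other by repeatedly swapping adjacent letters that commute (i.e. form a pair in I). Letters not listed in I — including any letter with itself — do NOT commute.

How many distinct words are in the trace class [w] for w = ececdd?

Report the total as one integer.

#0=e has no predecessor
#1=c has no predecessor
#2=e depends on [0:e]
#3=c depends on [1:c]
#4=d has no predecessor
#5=d depends on [4:d]
sources: [0:e, 1:c, 4:d]
N(rest) = Σ N(rest − s) over sources s of rest; N(one piece) = 1:
  size 1 → [2]=1  [3]=1  [5]=1
  size 2 → [0,2]=1  [1,3]=1  [2,3]=2  [2,5]=2  [3,5]=2  [4,5]=1
  size 3 → [0,2,3]=3  [0,2,5]=3  [1,2,3]=3  [1,3,5]=3  [2,3,5]=6  [2,4,5]=3  [3,4,5]=3
  size 4 → [0,1,2,3]=6  [0,2,3,5]=12  [0,2,4,5]=6  [1,2,3,5]=12  [1,3,4,5]=6  [2,3,4,5]=12
  first=0(e) contributes 30
  first=1(c) contributes 30
  first=4(d) contributes 30
|[w]| = 90

90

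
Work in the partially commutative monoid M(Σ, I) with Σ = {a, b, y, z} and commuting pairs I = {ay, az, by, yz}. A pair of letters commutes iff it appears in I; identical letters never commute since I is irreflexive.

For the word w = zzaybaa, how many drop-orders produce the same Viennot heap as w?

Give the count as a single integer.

piece 0:z — minimal
piece 1:z rests on {0:z}
piece 2:a — minimal
piece 3:y — minimal
piece 4:b rests on {1:z, 2:a}
piece 5:a rests on {4:b}
piece 6:a rests on {5:a}
minimal pieces: {0:z, 2:a, 3:y}
ways to finish when only these pieces remain (= sum over removing one remaining piece with nothing left below it):
  1 left: {3}→1  {6}→1
  2 left: {3,6}→2  {5,6}→1
  3 left: {3,5,6}→3  {4,5,6}→1
  4 left: {1,4,5,6}→1  {2,4,5,6}→1  {3,4,5,6}→4
  5 left: {0,1,4,5,6}→1  {1,2,4,5,6}→2  {1,3,4,5,6}→5  {2,3,4,5,6}→5
  placing 0:z first → 12 extensions
  placing 2:a first → 6 extensions
  placing 3:y first → 3 extensions
total linear extensions = 21

21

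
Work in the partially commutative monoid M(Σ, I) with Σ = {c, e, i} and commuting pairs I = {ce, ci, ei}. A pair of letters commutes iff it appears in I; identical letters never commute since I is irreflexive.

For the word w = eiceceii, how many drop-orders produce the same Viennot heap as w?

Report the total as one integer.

piece 0:e — minimal
piece 1:i — minimal
piece 2:c — minimal
piece 3:e rests on {0:e}
piece 4:c rests on {2:c}
piece 5:e rests on {3:e}
piece 6:i rests on {1:i}
piece 7:i rests on {6:i}
minimal pieces: {0:e, 1:i, 2:c}
ways to finish when only these pieces remain (= sum over removing one remaining piece with nothing left below it):
  1 left: {4}→1  {5}→1  {7}→1
  2 left: {2,4}→1  {3,5}→1  {4,5}→2  {4,7}→2  {5,7}→2  {6,7}→1
  3 left: {0,3,5}→1  {1,6,7}→1  {2,4,5}→3  {2,4,7}→3  {3,4,5}→3  {3,5,7}→3  {4,5,7}→6  {4,6,7}→3  {5,6,7}→3
  4 left: {0,3,4,5}→4  {0,3,5,7}→4  {1,4,6,7}→4  {1,5,6,7}→4  {2,3,4,5}→6  {2,4,5,7}→12  {2,4,6,7}→6  {3,4,5,7}→12  {3,5,6,7}→6  {4,5,6,7}→12
  5 left: {0,2,3,4,5}→10  {0,3,4,5,7}→20  {0,3,5,6,7}→10  {1,2,4,6,7}→10  {1,3,5,6,7}→10  {1,4,5,6,7}→20  {2,3,4,5,7}→30  {2,4,5,6,7}→30  {3,4,5,6,7}→30
  6 left: {0,1,3,5,6,7}→20  {0,2,3,4,5,7}→60  {0,3,4,5,6,7}→60  {1,2,4,5,6,7}→60  {1,3,4,5,6,7}→60  {2,3,4,5,6,7}→90
  placing 0:e first → 210 extensions
  placing 1:i first → 210 extensions
  placing 2:c first → 140 extensions
total linear extensions = 560

560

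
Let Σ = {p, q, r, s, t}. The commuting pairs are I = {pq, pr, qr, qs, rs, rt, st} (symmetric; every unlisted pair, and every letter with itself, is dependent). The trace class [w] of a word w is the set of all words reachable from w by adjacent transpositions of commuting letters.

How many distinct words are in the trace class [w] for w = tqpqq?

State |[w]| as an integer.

drop 0:t onto floor
drop 1:q onto {0:t}
drop 2:p onto {0:t}
drop 3:q onto {1:q}
drop 4:q onto {3:q}
ground layer = {0:t}
drop-orders for the pieces not yet dropped (sum over which currently-grounded one goes next):
  1 to go: {2} 1  {4} 1
  2 to go: {2,4} 2  {3,4} 1
  3 to go: {1,3,4} 1  {2,3,4} 3
  if 0:t drops first: 4 orders

4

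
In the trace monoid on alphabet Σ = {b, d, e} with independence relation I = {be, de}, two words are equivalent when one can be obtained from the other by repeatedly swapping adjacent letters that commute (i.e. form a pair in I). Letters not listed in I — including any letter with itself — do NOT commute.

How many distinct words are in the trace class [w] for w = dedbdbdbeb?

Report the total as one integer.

45

0(d) covers ∅
1(e) covers ∅
2(d) covers 0:d
3(b) covers 2:d
4(d) covers 3:b
5(b) covers 4:d
6(d) covers 5:b
7(b) covers 6:d
8(e) covers 1:e
9(b) covers 7:b
floor of heap: 0:d, 1:e
completions by unplaced set U, small U first (add the entries for U minus each lowest piece of U):
  |U|=1: {8}:1  {9}:1
  |U|=2: {1,8}:1  {7,9}:1  {8,9}:2
  |U|=3: {1,8,9}:3  {6,7,9}:1  {7,8,9}:3
  |U|=4: {1,7,8,9}:6  {5,6,7,9}:1  {6,7,8,9}:4
  |U|=5: {1,6,7,8,9}:10  {4,5,6,7,9}:1  {5,6,7,8,9}:5
  |U|=6: {1,5,6,7,8,9}:15  {3,4,5,6,7,9}:1  {4,5,6,7,8,9}:6
  |U|=7: {1,4,5,6,7,8,9}:21  {2,3,4,5,6,7,9}:1  {3,4,5,6,7,8,9}:7
  |U|=8: {0,2,3,4,5,6,7,9}:1  {1,3,4,5,6,7,8,9}:28  {2,3,4,5,6,7,8,9}:8
  start at 0(d): 36
  start at 1(e): 9
sum over floor = 45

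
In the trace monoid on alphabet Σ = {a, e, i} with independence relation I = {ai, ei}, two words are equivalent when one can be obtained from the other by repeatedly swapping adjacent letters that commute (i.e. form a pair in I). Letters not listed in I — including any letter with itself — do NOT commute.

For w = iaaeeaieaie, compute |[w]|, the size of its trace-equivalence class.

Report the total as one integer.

165

piece 0:i — minimal
piece 1:a — minimal
piece 2:a rests on {1:a}
piece 3:e rests on {2:a}
piece 4:e rests on {3:e}
piece 5:a rests on {4:e}
piece 6:i rests on {0:i}
piece 7:e rests on {5:a}
piece 8:a rests on {7:e}
piece 9:i rests on {6:i}
piece 10:e rests on {8:a}
minimal pieces: {0:i, 1:a}
ways to finish when only these pieces remain (= sum over removing one remaining piece with nothing left below it):
  1 left: {9}→1  {10}→1
  2 left: {6,9}→1  {8,10}→1  {9,10}→2
  3 left: {0,6,9}→1  {6,9,10}→3  {7,8,10}→1  {8,9,10}→3
  4 left: {0,6,9,10}→4  {5,7,8,10}→1  {6,8,9,10}→6  {7,8,9,10}→4
  5 left: {0,6,8,9,10}→10  {4,5,7,8,10}→1  {5,7,8,9,10}→5  {6,7,8,9,10}→10
  6 left: {0,6,7,8,9,10}→20  {3,4,5,7,8,10}→1  {4,5,7,8,9,10}→6  {5,6,7,8,9,10}→15
  7 left: {0,5,6,7,8,9,10}→35  {2,3,4,5,7,8,10}→1  {3,4,5,7,8,9,10}→7  {4,5,6,7,8,9,10}→21
  8 left: {0,4,5,6,7,8,9,10}→56  {1,2,3,4,5,7,8,10}→1  {2,3,4,5,7,8,9,10}→8  {3,4,5,6,7,8,9,10}→28
  9 left: {0,3,4,5,6,7,8,9,10}→84  {1,2,3,4,5,7,8,9,10}→9  {2,3,4,5,6,7,8,9,10}→36
  placing 0:i first → 45 extensions
  placing 1:a first → 120 extensions
total linear extensions = 165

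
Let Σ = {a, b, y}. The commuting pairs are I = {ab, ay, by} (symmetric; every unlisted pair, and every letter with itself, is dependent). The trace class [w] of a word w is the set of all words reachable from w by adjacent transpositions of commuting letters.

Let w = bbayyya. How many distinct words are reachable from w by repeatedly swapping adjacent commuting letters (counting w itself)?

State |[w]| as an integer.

0(b) covers ∅
1(b) covers 0:b
2(a) covers ∅
3(y) covers ∅
4(y) covers 3:y
5(y) covers 4:y
6(a) covers 2:a
floor of heap: 0:b, 2:a, 3:y
completions by unplaced set U, small U first (add the entries for U minus each lowest piece of U):
  |U|=1: {1}:1  {5}:1  {6}:1
  |U|=2: {0,1}:1  {1,5}:2  {1,6}:2  {2,6}:1  {4,5}:1  {5,6}:2
  |U|=3: {0,1,5}:3  {0,1,6}:3  {1,2,6}:3  {1,4,5}:3  {1,5,6}:6  {2,5,6}:3  {3,4,5}:1  {4,5,6}:3
  |U|=4: {0,1,2,6}:6  {0,1,4,5}:6  {0,1,5,6}:12  {1,2,5,6}:12  {1,3,4,5}:4  {1,4,5,6}:12  {2,4,5,6}:6  {3,4,5,6}:4
  |U|=5: {0,1,2,5,6}:30  {0,1,3,4,5}:10  {0,1,4,5,6}:30  {1,2,4,5,6}:30  {1,3,4,5,6}:20  {2,3,4,5,6}:10
  start at 0(b): 60
  start at 2(a): 60
  start at 3(y): 90
sum over floor = 210

210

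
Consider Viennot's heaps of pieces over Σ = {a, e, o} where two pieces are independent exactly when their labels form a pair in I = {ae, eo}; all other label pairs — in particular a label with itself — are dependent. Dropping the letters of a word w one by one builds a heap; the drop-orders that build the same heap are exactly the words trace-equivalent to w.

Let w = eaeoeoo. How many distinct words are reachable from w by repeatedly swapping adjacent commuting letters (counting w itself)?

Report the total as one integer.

drop 0:e onto floor
drop 1:a onto floor
drop 2:e onto {0:e}
drop 3:o onto {1:a}
drop 4:e onto {2:e}
drop 5:o onto {3:o}
drop 6:o onto {5:o}
ground layer = {0:e, 1:a}
drop-orders for the pieces not yet dropped (sum over which currently-grounded one goes next):
  1 to go: {4} 1  {6} 1
  2 to go: {2,4} 1  {4,6} 2  {5,6} 1
  3 to go: {0,2,4} 1  {2,4,6} 3  {3,5,6} 1  {4,5,6} 3
  4 to go: {0,2,4,6} 4  {1,3,5,6} 1  {2,4,5,6} 6  {3,4,5,6} 4
  5 to go: {0,2,4,5,6} 10  {1,3,4,5,6} 5  {2,3,4,5,6} 10
  if 0:e drops first: 15 orders
  if 1:a drops first: 20 orders
heap linearizations: 35

35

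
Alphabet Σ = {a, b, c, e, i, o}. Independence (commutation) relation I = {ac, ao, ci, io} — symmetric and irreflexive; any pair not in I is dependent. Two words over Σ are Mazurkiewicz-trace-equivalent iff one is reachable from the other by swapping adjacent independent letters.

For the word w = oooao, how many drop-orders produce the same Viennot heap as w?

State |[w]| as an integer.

5

piece 0:o — minimal
piece 1:o rests on {0:o}
piece 2:o rests on {1:o}
piece 3:a — minimal
piece 4:o rests on {2:o}
minimal pieces: {0:o, 3:a}
ways to finish when only these pieces remain (= sum over removing one remaining piece with nothing left below it):
  1 left: {3}→1  {4}→1
  2 left: {2,4}→1  {3,4}→2
  3 left: {1,2,4}→1  {2,3,4}→3
  placing 0:o first → 4 extensions
  placing 3:a first → 1 extensions
total linear extensions = 5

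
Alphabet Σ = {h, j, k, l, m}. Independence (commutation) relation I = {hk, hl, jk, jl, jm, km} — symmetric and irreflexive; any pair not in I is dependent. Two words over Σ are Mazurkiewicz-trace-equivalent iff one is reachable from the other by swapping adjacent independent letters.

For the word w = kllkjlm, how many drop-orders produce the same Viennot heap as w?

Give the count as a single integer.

7

#0=k has no predecessor
#1=l depends on [0:k]
#2=l depends on [1:l]
#3=k depends on [2:l]
#4=j has no predecessor
#5=l depends on [3:k]
#6=m depends on [5:l]
sources: [0:k, 4:j]
N(rest) = Σ N(rest − s) over sources s of rest; N(one piece) = 1:
  size 1 → [4]=1  [6]=1
  size 2 → [4,6]=2  [5,6]=1
  size 3 → [3,5,6]=1  [4,5,6]=3
  size 4 → [2,3,5,6]=1  [3,4,5,6]=4
  size 5 → [1,2,3,5,6]=1  [2,3,4,5,6]=5
  first=0(k) contributes 6
  first=4(j) contributes 1
|[w]| = 7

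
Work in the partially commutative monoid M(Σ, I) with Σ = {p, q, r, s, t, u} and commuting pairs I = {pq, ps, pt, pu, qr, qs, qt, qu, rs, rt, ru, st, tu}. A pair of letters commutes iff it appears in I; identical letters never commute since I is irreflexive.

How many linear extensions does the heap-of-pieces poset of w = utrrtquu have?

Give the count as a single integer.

drop 0:u onto floor
drop 1:t onto floor
drop 2:r onto floor
drop 3:r onto {2:r}
drop 4:t onto {1:t}
drop 5:q onto floor
drop 6:u onto {0:u}
drop 7:u onto {6:u}
ground layer = {0:u, 1:t, 2:r, 5:q}
drop-orders for the pieces not yet dropped (sum over which currently-grounded one goes next):
  1 to go: {3} 1  {4} 1  {5} 1  {7} 1
  2 to go: {1,4} 1  {2,3} 1  {3,4} 2  {3,5} 2  {3,7} 2  {4,5} 2  {4,7} 2  {5,7} 2  {6,7} 1
  3 to go: {0,6,7} 1  {1,3,4} 3  {1,4,5} 3  {1,4,7} 3  {2,3,4} 3  {2,3,5} 3  {2,3,7} 3  {3,4,5} 6  {3,4,7} 6  {3,5,7} 6  {3,6,7} 3  {4,5,7} 6  {4,6,7} 3  {5,6,7} 3
  4 to go: {0,3,6,7} 4  {0,4,6,7} 4  {0,5,6,7} 4  {1,2,3,4} 6  {1,3,4,5} 12  {1,3,4,7} 12  {1,4,5,7} 12  {1,4,6,7} 6  {2,3,4,5} 12  {2,3,4,7} 12  {2,3,5,7} 12  {2,3,6,7} 6  {3,4,5,7} 24  {3,4,6,7} 12  {3,5,6,7} 12  {4,5,6,7} 12
  5 to go: {0,1,4,6,7} 10  {0,2,3,6,7} 10  {0,3,4,6,7} 20  {0,3,5,6,7} 20  {0,4,5,6,7} 20  {1,2,3,4,5} 30  {1,2,3,4,7} 30  {1,3,4,5,7} 60  {1,3,4,6,7} 30  {1,4,5,6,7} 30  {2,3,4,5,7} 60  {2,3,4,6,7} 30  {2,3,5,6,7} 30  {3,4,5,6,7} 60
  6 to go: {0,1,3,4,6,7} 60  {0,1,4,5,6,7} 60  {0,2,3,4,6,7} 60  {0,2,3,5,6,7} 60  {0,3,4,5,6,7} 120  {1,2,3,4,5,7} 180  {1,2,3,4,6,7} 90  {1,3,4,5,6,7} 180  {2,3,4,5,6,7} 180
  if 0:u drops first: 630 orders
  if 1:t drops first: 420 orders
  if 2:r drops first: 420 orders
  if 5:q drops first: 210 orders
heap linearizations: 1680

1680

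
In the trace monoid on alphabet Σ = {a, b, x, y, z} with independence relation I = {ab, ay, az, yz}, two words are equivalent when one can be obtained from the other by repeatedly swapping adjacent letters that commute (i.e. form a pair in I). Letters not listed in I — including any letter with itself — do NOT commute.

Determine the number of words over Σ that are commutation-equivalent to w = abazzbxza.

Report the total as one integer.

0(a) covers ∅
1(b) covers ∅
2(a) covers 0:a
3(z) covers 1:b
4(z) covers 3:z
5(b) covers 4:z
6(x) covers 2:a, 5:b
7(z) covers 6:x
8(a) covers 6:x
floor of heap: 0:a, 1:b
completions by unplaced set U, small U first (add the entries for U minus each lowest piece of U):
  |U|=1: {7}:1  {8}:1
  |U|=2: {7,8}:2
  |U|=3: {6,7,8}:2
  |U|=4: {2,6,7,8}:2  {5,6,7,8}:2
  |U|=5: {0,2,6,7,8}:2  {2,5,6,7,8}:4  {4,5,6,7,8}:2
  |U|=6: {0,2,5,6,7,8}:6  {2,4,5,6,7,8}:6  {3,4,5,6,7,8}:2
  |U|=7: {0,2,4,5,6,7,8}:12  {1,3,4,5,6,7,8}:2  {2,3,4,5,6,7,8}:8
  start at 0(a): 10
  start at 1(b): 20
sum over floor = 30

30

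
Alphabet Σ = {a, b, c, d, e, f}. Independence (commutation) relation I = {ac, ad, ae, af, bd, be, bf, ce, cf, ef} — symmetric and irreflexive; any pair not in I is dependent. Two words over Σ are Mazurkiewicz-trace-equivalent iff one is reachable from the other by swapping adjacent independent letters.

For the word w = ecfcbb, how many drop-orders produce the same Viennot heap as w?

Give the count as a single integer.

30

#0=e has no predecessor
#1=c has no predecessor
#2=f has no predecessor
#3=c depends on [1:c]
#4=b depends on [3:c]
#5=b depends on [4:b]
sources: [0:e, 1:c, 2:f]
N(rest) = Σ N(rest − s) over sources s of rest; N(one piece) = 1:
  size 1 → [0]=1  [2]=1  [5]=1
  size 2 → [0,2]=2  [0,5]=2  [2,5]=2  [4,5]=1
  size 3 → [0,2,5]=6  [0,4,5]=3  [2,4,5]=3  [3,4,5]=1
  size 4 → [0,2,4,5]=12  [0,3,4,5]=4  [1,3,4,5]=1  [2,3,4,5]=4
  first=0(e) contributes 5
  first=1(c) contributes 20
  first=2(f) contributes 5
|[w]| = 30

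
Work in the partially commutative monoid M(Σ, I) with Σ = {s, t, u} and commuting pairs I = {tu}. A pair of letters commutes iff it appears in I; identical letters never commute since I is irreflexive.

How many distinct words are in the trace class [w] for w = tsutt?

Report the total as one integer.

drop 0:t onto floor
drop 1:s onto {0:t}
drop 2:u onto {1:s}
drop 3:t onto {1:s}
drop 4:t onto {3:t}
ground layer = {0:t}
drop-orders for the pieces not yet dropped (sum over which currently-grounded one goes next):
  1 to go: {2} 1  {4} 1
  2 to go: {2,4} 2  {3,4} 1
  3 to go: {2,3,4} 3
  if 0:t drops first: 3 orders

3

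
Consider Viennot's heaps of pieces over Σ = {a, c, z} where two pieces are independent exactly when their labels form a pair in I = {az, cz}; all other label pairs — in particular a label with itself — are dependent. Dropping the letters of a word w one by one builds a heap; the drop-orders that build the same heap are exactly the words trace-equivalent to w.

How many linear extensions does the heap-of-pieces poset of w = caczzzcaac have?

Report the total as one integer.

#0=c has no predecessor
#1=a depends on [0:c]
#2=c depends on [1:a]
#3=z has no predecessor
#4=z depends on [3:z]
#5=z depends on [4:z]
#6=c depends on [2:c]
#7=a depends on [6:c]
#8=a depends on [7:a]
#9=c depends on [8:a]
sources: [0:c, 3:z]
N(rest) = Σ N(rest − s) over sources s of rest; N(one piece) = 1:
  size 1 → [5]=1  [9]=1
  size 2 → [4,5]=1  [5,9]=2  [8,9]=1
  size 3 → [3,4,5]=1  [4,5,9]=3  [5,8,9]=3  [7,8,9]=1
  size 4 → [3,4,5,9]=4  [4,5,8,9]=6  [5,7,8,9]=4  [6,7,8,9]=1
  size 5 → [2,6,7,8,9]=1  [3,4,5,8,9]=10  [4,5,7,8,9]=10  [5,6,7,8,9]=5
  size 6 → [1,2,6,7,8,9]=1  [2,5,6,7,8,9]=6  [3,4,5,7,8,9]=20  [4,5,6,7,8,9]=15
  size 7 → [0,1,2,6,7,8,9]=1  [1,2,5,6,7,8,9]=7  [2,4,5,6,7,8,9]=21  [3,4,5,6,7,8,9]=35
  size 8 → [0,1,2,5,6,7,8,9]=8  [1,2,4,5,6,7,8,9]=28  [2,3,4,5,6,7,8,9]=56
  first=0(c) contributes 84
  first=3(z) contributes 36
|[w]| = 120

120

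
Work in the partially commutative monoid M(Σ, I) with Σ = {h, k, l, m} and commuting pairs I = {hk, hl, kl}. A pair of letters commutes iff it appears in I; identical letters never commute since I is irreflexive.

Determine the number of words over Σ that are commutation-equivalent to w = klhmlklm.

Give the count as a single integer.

#0=k has no predecessor
#1=l has no predecessor
#2=h has no predecessor
#3=m depends on [0:k, 1:l, 2:h]
#4=l depends on [3:m]
#5=k depends on [3:m]
#6=l depends on [4:l]
#7=m depends on [5:k, 6:l]
sources: [0:k, 1:l, 2:h]
N(rest) = Σ N(rest − s) over sources s of rest; N(one piece) = 1:
  size 1 → [7]=1
  size 2 → [5,7]=1  [6,7]=1
  size 3 → [4,6,7]=1  [5,6,7]=2
  size 4 → [4,5,6,7]=3
  size 5 → [3,4,5,6,7]=3
  size 6 → [0,3,4,5,6,7]=3  [1,3,4,5,6,7]=3  [2,3,4,5,6,7]=3
  first=0(k) contributes 6
  first=1(l) contributes 6
  first=2(h) contributes 6
|[w]| = 18

18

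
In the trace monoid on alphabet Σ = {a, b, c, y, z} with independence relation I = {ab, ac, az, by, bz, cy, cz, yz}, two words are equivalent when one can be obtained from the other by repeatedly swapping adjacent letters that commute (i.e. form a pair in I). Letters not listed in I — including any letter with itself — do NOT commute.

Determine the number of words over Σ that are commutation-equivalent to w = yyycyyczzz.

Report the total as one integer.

0(y) covers ∅
1(y) covers 0:y
2(y) covers 1:y
3(c) covers ∅
4(y) covers 2:y
5(y) covers 4:y
6(c) covers 3:c
7(z) covers ∅
8(z) covers 7:z
9(z) covers 8:z
floor of heap: 0:y, 3:c, 7:z
completions by unplaced set U, small U first (add the entries for U minus each lowest piece of U):
  |U|=1: {5}:1  {6}:1  {9}:1
  |U|=2: {3,6}:1  {4,5}:1  {5,6}:2  {5,9}:2  {6,9}:2  {8,9}:1
  |U|=3: {2,4,5}:1  {3,5,6}:3  {3,6,9}:3  {4,5,6}:3  {4,5,9}:3  {5,6,9}:6  {5,8,9}:3  {6,8,9}:3  {7,8,9}:1
  |U|=4: {1,2,4,5}:1  {2,4,5,6}:4  {2,4,5,9}:4  {3,4,5,6}:6  {3,5,6,9}:12  {3,6,8,9}:6  {4,5,6,9}:12  {4,5,8,9}:6  {5,6,8,9}:12  {5,7,8,9}:4  {6,7,8,9}:4
  |U|=5: {0,1,2,4,5}:1  {1,2,4,5,6}:5  {1,2,4,5,9}:5  {2,3,4,5,6}:10  {2,4,5,6,9}:20  {2,4,5,8,9}:10  {3,4,5,6,9}:30  {3,5,6,8,9}:30  {3,6,7,8,9}:10  {4,5,6,8,9}:30  {4,5,7,8,9}:10  {5,6,7,8,9}:20
  |U|=6: {0,1,2,4,5,6}:6  {0,1,2,4,5,9}:6  {1,2,3,4,5,6}:15  {1,2,4,5,6,9}:30  {1,2,4,5,8,9}:15  {2,3,4,5,6,9}:60  {2,4,5,6,8,9}:60  {2,4,5,7,8,9}:20  {3,4,5,6,8,9}:90  {3,5,6,7,8,9}:60  {4,5,6,7,8,9}:60
  |U|=7: {0,1,2,3,4,5,6}:21  {0,1,2,4,5,6,9}:42  {0,1,2,4,5,8,9}:21  {1,2,3,4,5,6,9}:105  {1,2,4,5,6,8,9}:105  {1,2,4,5,7,8,9}:35  {2,3,4,5,6,8,9}:210  {2,4,5,6,7,8,9}:140  {3,4,5,6,7,8,9}:210
  |U|=8: {0,1,2,3,4,5,6,9}:168  {0,1,2,4,5,6,8,9}:168  {0,1,2,4,5,7,8,9}:56  {1,2,3,4,5,6,8,9}:420  {1,2,4,5,6,7,8,9}:280  {2,3,4,5,6,7,8,9}:560
  start at 0(y): 1260
  start at 3(c): 504
  start at 7(z): 756
sum over floor = 2520

2520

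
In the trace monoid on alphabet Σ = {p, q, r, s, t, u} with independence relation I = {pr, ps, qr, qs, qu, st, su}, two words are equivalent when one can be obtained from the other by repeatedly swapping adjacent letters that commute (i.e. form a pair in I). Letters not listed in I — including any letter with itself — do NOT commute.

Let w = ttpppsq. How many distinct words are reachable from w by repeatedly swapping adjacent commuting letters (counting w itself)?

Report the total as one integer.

0(t) covers ∅
1(t) covers 0:t
2(p) covers 1:t
3(p) covers 2:p
4(p) covers 3:p
5(s) covers ∅
6(q) covers 4:p
floor of heap: 0:t, 5:s
completions by unplaced set U, small U first (add the entries for U minus each lowest piece of U):
  |U|=1: {5}:1  {6}:1
  |U|=2: {4,6}:1  {5,6}:2
  |U|=3: {3,4,6}:1  {4,5,6}:3
  |U|=4: {2,3,4,6}:1  {3,4,5,6}:4
  |U|=5: {1,2,3,4,6}:1  {2,3,4,5,6}:5
  start at 0(t): 6
  start at 5(s): 1
sum over floor = 7

7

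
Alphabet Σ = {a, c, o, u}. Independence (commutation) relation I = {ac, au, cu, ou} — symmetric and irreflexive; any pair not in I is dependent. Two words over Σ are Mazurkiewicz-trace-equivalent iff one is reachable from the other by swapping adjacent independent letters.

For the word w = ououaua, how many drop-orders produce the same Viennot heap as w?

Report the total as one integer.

35

drop 0:o onto floor
drop 1:u onto floor
drop 2:o onto {0:o}
drop 3:u onto {1:u}
drop 4:a onto {2:o}
drop 5:u onto {3:u}
drop 6:a onto {4:a}
ground layer = {0:o, 1:u}
drop-orders for the pieces not yet dropped (sum over which currently-grounded one goes next):
  1 to go: {5} 1  {6} 1
  2 to go: {3,5} 1  {4,6} 1  {5,6} 2
  3 to go: {1,3,5} 1  {2,4,6} 1  {3,5,6} 3  {4,5,6} 3
  4 to go: {0,2,4,6} 1  {1,3,5,6} 4  {2,4,5,6} 4  {3,4,5,6} 6
  5 to go: {0,2,4,5,6} 5  {1,3,4,5,6} 10  {2,3,4,5,6} 10
  if 0:o drops first: 20 orders
  if 1:u drops first: 15 orders
heap linearizations: 35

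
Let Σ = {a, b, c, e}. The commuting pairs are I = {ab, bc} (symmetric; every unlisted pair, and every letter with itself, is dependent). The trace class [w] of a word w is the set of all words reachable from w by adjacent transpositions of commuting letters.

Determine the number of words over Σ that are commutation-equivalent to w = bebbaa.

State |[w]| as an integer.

6

piece 0:b — minimal
piece 1:e rests on {0:b}
piece 2:b rests on {1:e}
piece 3:b rests on {2:b}
piece 4:a rests on {1:e}
piece 5:a rests on {4:a}
minimal pieces: {0:b}
ways to finish when only these pieces remain (= sum over removing one remaining piece with nothing left below it):
  1 left: {3}→1  {5}→1
  2 left: {2,3}→1  {3,5}→2  {4,5}→1
  3 left: {2,3,5}→3  {3,4,5}→3
  4 left: {2,3,4,5}→6
  placing 0:b first → 6 extensions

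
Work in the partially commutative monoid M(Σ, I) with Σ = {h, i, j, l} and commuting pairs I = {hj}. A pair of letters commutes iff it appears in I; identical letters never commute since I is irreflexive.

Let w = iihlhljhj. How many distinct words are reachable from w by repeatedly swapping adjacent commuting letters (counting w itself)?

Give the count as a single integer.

3

drop 0:i onto floor
drop 1:i onto {0:i}
drop 2:h onto {1:i}
drop 3:l onto {2:h}
drop 4:h onto {3:l}
drop 5:l onto {4:h}
drop 6:j onto {5:l}
drop 7:h onto {5:l}
drop 8:j onto {6:j}
ground layer = {0:i}
drop-orders for the pieces not yet dropped (sum over which currently-grounded one goes next):
  1 to go: {7} 1  {8} 1
  2 to go: {6,8} 1  {7,8} 2
  3 to go: {6,7,8} 3
  4 to go: {5,6,7,8} 3
  5 to go: {4,5,6,7,8} 3
  6 to go: {3,4,5,6,7,8} 3
  7 to go: {2,3,4,5,6,7,8} 3
  if 0:i drops first: 3 orders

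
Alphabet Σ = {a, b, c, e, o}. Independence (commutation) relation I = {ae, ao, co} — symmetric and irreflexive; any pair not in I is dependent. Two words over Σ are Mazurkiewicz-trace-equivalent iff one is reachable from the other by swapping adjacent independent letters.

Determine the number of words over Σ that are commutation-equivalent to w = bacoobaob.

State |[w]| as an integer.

0(b) covers ∅
1(a) covers 0:b
2(c) covers 1:a
3(o) covers 0:b
4(o) covers 3:o
5(b) covers 2:c, 4:o
6(a) covers 5:b
7(o) covers 5:b
8(b) covers 6:a, 7:o
floor of heap: 0:b
completions by unplaced set U, small U first (add the entries for U minus each lowest piece of U):
  |U|=1: {8}:1
  |U|=2: {6,8}:1  {7,8}:1
  |U|=3: {6,7,8}:2
  |U|=4: {5,6,7,8}:2
  |U|=5: {2,5,6,7,8}:2  {4,5,6,7,8}:2
  |U|=6: {1,2,5,6,7,8}:2  {2,4,5,6,7,8}:4  {3,4,5,6,7,8}:2
  |U|=7: {1,2,4,5,6,7,8}:6  {2,3,4,5,6,7,8}:6
  start at 0(b): 12

12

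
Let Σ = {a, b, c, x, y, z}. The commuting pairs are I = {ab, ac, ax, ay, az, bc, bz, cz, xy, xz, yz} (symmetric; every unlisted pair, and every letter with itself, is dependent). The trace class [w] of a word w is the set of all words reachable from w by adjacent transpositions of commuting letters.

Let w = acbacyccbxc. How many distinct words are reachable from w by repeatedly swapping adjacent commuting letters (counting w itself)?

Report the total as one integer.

495

piece 0:a — minimal
piece 1:c — minimal
piece 2:b — minimal
piece 3:a rests on {0:a}
piece 4:c rests on {1:c}
piece 5:y rests on {2:b, 4:c}
piece 6:c rests on {5:y}
piece 7:c rests on {6:c}
piece 8:b rests on {5:y}
piece 9:x rests on {7:c, 8:b}
piece 10:c rests on {9:x}
minimal pieces: {0:a, 1:c, 2:b}
ways to finish when only these pieces remain (= sum over removing one remaining piece with nothing left below it):
  1 left: {3}→1  {10}→1
  2 left: {0,3}→1  {3,10}→2  {9,10}→1
  3 left: {0,3,10}→3  {3,9,10}→3  {7,9,10}→1  {8,9,10}→1
  4 left: {0,3,9,10}→6  {3,7,9,10}→4  {3,8,9,10}→4  {6,7,9,10}→1  {7,8,9,10}→2
  5 left: {0,3,7,9,10}→10  {0,3,8,9,10}→10  {3,6,7,9,10}→5  {3,7,8,9,10}→10  {6,7,8,9,10}→3
  6 left: {0,3,6,7,9,10}→15  {0,3,7,8,9,10}→30  {3,6,7,8,9,10}→18  {5,6,7,8,9,10}→3
  7 left: {0,3,6,7,8,9,10}→63  {2,5,6,7,8,9,10}→3  {3,5,6,7,8,9,10}→21  {4,5,6,7,8,9,10}→3
  8 left: {0,3,5,6,7,8,9,10}→84  {1,4,5,6,7,8,9,10}→3  {2,3,5,6,7,8,9,10}→24  {2,4,5,6,7,8,9,10}→6  {3,4,5,6,7,8,9,10}→24
  9 left: {0,2,3,5,6,7,8,9,10}→108  {0,3,4,5,6,7,8,9,10}→108  {1,2,4,5,6,7,8,9,10}→9  {1,3,4,5,6,7,8,9,10}→27  {2,3,4,5,6,7,8,9,10}→54
  placing 0:a first → 90 extensions
  placing 1:c first → 270 extensions
  placing 2:b first → 135 extensions
total linear extensions = 495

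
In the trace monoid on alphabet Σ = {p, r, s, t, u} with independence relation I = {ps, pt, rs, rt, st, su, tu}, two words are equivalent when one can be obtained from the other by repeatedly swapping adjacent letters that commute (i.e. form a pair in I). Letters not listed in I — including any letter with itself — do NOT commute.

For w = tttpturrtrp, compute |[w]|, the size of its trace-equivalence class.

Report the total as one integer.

#0=t has no predecessor
#1=t depends on [0:t]
#2=t depends on [1:t]
#3=p has no predecessor
#4=t depends on [2:t]
#5=u depends on [3:p]
#6=r depends on [5:u]
#7=r depends on [6:r]
#8=t depends on [4:t]
#9=r depends on [7:r]
#10=p depends on [9:r]
sources: [0:t, 3:p]
N(rest) = Σ N(rest − s) over sources s of rest; N(one piece) = 1:
  size 1 → [8]=1  [10]=1
  size 2 → [4,8]=1  [8,10]=2  [9,10]=1
  size 3 → [2,4,8]=1  [4,8,10]=3  [7,9,10]=1  [8,9,10]=3
  size 4 → [1,2,4,8]=1  [2,4,8,10]=4  [4,8,9,10]=6  [6,7,9,10]=1  [7,8,9,10]=4
  size 5 → [0,1,2,4,8]=1  [1,2,4,8,10]=5  [2,4,8,9,10]=10  [4,7,8,9,10]=10  [5,6,7,9,10]=1  [6,7,8,9,10]=5
  size 6 → [0,1,2,4,8,10]=6  [1,2,4,8,9,10]=15  [2,4,7,8,9,10]=20  [3,5,6,7,9,10]=1  [4,6,7,8,9,10]=15  [5,6,7,8,9,10]=6
  size 7 → [0,1,2,4,8,9,10]=21  [1,2,4,7,8,9,10]=35  [2,4,6,7,8,9,10]=35  [3,5,6,7,8,9,10]=7  [4,5,6,7,8,9,10]=21
  size 8 → [0,1,2,4,7,8,9,10]=56  [1,2,4,6,7,8,9,10]=70  [2,4,5,6,7,8,9,10]=56  [3,4,5,6,7,8,9,10]=28
  size 9 → [0,1,2,4,6,7,8,9,10]=126  [1,2,4,5,6,7,8,9,10]=126  [2,3,4,5,6,7,8,9,10]=84
  first=0(t) contributes 210
  first=3(p) contributes 252
|[w]| = 462

462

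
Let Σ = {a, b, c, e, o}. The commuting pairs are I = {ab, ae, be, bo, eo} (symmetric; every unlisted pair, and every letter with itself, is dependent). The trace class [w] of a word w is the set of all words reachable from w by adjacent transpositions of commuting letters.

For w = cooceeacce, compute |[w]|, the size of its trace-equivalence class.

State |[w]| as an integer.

#0=c has no predecessor
#1=o depends on [0:c]
#2=o depends on [1:o]
#3=c depends on [2:o]
#4=e depends on [3:c]
#5=e depends on [4:e]
#6=a depends on [3:c]
#7=c depends on [5:e, 6:a]
#8=c depends on [7:c]
#9=e depends on [8:c]
sources: [0:c]
N(rest) = Σ N(rest − s) over sources s of rest; N(one piece) = 1:
  size 1 → [9]=1
  size 2 → [8,9]=1
  size 3 → [7,8,9]=1
  size 4 → [5,7,8,9]=1  [6,7,8,9]=1
  size 5 → [4,5,7,8,9]=1  [5,6,7,8,9]=2
  size 6 → [4,5,6,7,8,9]=3
  size 7 → [3,4,5,6,7,8,9]=3
  size 8 → [2,3,4,5,6,7,8,9]=3
  first=0(c) contributes 3

3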